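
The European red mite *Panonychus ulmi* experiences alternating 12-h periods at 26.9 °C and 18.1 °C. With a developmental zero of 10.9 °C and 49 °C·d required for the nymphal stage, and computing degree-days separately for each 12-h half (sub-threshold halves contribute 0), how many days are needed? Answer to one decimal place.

Day half: max(0, 26.9 − 10.9) × 0.5 = 16.0 × 0.5 = 8.00 DD.
Night half: max(0, 18.1 − 10.9) × 0.5 = 7.2 × 0.5 = 3.60 DD.
Per 24 h: 11.60 DD/day.
Duration = 49 / 11.60 = 4.224 ≈ 4.2 days.

4.2 days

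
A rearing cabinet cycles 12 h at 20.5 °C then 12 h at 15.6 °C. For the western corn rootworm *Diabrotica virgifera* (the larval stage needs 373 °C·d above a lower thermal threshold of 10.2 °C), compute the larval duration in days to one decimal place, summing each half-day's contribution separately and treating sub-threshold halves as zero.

Day half: max(0, 20.5 − 10.2) × 0.5 = 10.3 × 0.5 = 5.15 DD.
Night half: max(0, 15.6 − 10.2) × 0.5 = 5.4 × 0.5 = 2.70 DD.
Per 24 h: 7.85 DD/day.
Duration = 373 / 7.85 = 47.516 ≈ 47.5 days.

47.5 days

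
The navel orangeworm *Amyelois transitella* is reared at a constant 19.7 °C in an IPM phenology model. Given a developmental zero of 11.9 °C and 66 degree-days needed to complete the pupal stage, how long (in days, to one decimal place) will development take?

8.5 days

Daily accumulation = 19.7 − 11.9 = 7.8 DD/day.
Duration = 66 / 7.8 = 8.462 ≈ 8.5 days.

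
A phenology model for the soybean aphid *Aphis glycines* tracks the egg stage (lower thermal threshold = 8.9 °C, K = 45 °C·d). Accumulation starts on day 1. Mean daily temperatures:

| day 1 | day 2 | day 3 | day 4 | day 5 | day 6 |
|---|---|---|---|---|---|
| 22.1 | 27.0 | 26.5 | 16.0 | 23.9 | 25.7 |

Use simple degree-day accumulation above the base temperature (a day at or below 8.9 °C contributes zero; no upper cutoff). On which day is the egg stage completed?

Daily DD above 8.9 °C: 13.2, 18.1, 17.6, 7.1, 15.0, 16.8.
Cumulative: 13.2, 31.3, 48.9, 56.0, 71.0, 87.8.
The total first reaches 45 DD on day 3.

day 3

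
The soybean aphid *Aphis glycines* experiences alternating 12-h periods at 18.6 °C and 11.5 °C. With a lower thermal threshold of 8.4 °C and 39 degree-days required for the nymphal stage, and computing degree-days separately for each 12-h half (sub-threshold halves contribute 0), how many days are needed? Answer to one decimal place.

Day half: max(0, 18.6 − 8.4) × 0.5 = 10.2 × 0.5 = 5.10 DD.
Night half: max(0, 11.5 − 8.4) × 0.5 = 3.1 × 0.5 = 1.55 DD.
Per 24 h: 6.65 DD/day.
Duration = 39 / 6.65 = 5.865 ≈ 5.9 days.

5.9 days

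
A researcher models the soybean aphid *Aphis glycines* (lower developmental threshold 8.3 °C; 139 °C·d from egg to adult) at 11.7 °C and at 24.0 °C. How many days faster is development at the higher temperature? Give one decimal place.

At 11.7 °C: 139 / (11.7 − 8.3) = 139 / 3.4 = 40.882 d.
At 24.0 °C: 139 / (24.0 − 8.3) = 139 / 15.7 = 8.854 d.
Difference = |40.882 − 8.854| = 32.029 ≈ 32.0 days.

32.0 days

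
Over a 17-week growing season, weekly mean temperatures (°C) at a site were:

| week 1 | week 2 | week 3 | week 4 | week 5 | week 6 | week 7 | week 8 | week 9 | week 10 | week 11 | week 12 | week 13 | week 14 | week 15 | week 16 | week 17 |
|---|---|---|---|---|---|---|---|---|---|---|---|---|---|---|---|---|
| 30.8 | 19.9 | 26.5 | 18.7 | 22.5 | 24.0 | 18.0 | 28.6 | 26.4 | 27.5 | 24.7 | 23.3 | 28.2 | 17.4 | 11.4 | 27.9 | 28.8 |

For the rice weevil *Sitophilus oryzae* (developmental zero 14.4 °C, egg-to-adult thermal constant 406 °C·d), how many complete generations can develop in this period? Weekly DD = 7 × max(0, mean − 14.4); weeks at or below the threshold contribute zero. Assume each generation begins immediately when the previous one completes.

Weekly DD (7 × max(0, T̄ − 14.4)): 114.8, 38.5, 84.7, 30.1, 56.7, 67.2, 25.2, 99.4, 84.0, 91.7, 72.1, 62.3, 96.6, 21.0, 0.0, 94.5, 100.8.
Season total = 1139.6 DD.
Complete generations = ⌊1139.6 / 406⌋ = 2.

2 generations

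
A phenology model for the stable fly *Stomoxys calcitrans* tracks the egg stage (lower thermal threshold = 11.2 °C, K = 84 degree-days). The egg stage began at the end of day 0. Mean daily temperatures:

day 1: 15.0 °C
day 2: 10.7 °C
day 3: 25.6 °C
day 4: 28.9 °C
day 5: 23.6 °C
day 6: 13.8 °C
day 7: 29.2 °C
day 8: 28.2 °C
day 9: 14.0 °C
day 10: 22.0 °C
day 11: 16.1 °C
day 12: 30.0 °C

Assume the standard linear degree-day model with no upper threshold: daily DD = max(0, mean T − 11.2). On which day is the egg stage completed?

day 8

Daily DD above 11.2 °C: 3.8, 0.0, 14.4, 17.7, 12.4, 2.6, 18.0, 17.0, 2.8, 10.8, 4.9, 18.8.
Cumulative: 3.8, 3.8, 18.2, 35.9, 48.3, 50.9, 68.9, 85.9, 88.7, 99.5, 104.4, 123.2.
The total first reaches 84 DD on day 8.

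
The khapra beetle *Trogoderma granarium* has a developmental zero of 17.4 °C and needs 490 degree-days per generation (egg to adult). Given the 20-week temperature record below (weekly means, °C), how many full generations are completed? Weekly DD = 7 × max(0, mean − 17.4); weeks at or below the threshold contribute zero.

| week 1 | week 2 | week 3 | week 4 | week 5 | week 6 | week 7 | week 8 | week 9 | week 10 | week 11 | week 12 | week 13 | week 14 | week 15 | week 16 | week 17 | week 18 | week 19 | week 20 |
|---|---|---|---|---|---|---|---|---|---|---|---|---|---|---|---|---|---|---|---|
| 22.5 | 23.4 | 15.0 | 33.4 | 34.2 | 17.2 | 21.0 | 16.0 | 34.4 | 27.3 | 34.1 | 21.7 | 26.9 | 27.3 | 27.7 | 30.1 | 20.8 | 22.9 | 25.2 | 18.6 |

2 generations

Weekly DD (7 × max(0, T̄ − 17.4)): 35.7, 42.0, 0.0, 112.0, 117.6, 0.0, 25.2, 0.0, 119.0, 69.3, 116.9, 30.1, 66.5, 69.3, 72.1, 88.9, 23.8, 38.5, 54.6, 8.4.
Season total = 1089.9 DD.
Complete generations = ⌊1089.9 / 490⌋ = 2.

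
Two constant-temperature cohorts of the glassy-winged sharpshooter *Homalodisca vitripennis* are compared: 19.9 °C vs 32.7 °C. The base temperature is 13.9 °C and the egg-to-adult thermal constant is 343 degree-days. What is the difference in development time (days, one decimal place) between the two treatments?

At 19.9 °C: 343 / (19.9 − 13.9) = 343 / 6.0 = 57.167 d.
At 32.7 °C: 343 / (32.7 − 13.9) = 343 / 18.8 = 18.245 d.
Difference = |57.167 − 18.245| = 38.922 ≈ 38.9 days.

38.9 days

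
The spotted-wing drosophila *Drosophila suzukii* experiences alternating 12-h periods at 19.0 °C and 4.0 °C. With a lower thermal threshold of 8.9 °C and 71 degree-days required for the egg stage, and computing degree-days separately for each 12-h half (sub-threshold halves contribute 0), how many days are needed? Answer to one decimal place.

14.1 days

Day half: max(0, 19.0 − 8.9) × 0.5 = 10.1 × 0.5 = 5.05 DD.
Night half: max(0, 4.0 − 8.9) × 0.5 = 0.0 × 0.5 = 0.00 DD.
Per 24 h: 5.05 DD/day.
Duration = 71 / 5.05 = 14.059 ≈ 14.1 days.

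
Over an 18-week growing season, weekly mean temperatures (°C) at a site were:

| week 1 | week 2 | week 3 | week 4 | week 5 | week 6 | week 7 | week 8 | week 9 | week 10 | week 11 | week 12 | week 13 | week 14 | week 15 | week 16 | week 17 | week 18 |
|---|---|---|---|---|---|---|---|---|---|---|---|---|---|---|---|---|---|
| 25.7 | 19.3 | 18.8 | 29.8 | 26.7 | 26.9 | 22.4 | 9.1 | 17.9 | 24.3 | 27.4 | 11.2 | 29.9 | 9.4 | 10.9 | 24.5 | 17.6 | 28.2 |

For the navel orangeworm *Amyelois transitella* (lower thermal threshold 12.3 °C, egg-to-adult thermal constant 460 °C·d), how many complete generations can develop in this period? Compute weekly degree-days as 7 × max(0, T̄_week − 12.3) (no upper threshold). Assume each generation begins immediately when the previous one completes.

2 generations

Weekly DD (7 × max(0, T̄ − 12.3)): 93.8, 49.0, 45.5, 122.5, 100.8, 102.2, 70.7, 0.0, 39.2, 84.0, 105.7, 0.0, 123.2, 0.0, 0.0, 85.4, 37.1, 111.3.
Season total = 1170.4 DD.
Complete generations = ⌊1170.4 / 460⌋ = 2.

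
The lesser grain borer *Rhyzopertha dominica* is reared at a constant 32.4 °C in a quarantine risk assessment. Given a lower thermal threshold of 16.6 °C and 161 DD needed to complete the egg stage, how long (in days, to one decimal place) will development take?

Daily accumulation = 32.4 − 16.6 = 15.8 DD/day.
Duration = 161 / 15.8 = 10.190 ≈ 10.2 days.

10.2 days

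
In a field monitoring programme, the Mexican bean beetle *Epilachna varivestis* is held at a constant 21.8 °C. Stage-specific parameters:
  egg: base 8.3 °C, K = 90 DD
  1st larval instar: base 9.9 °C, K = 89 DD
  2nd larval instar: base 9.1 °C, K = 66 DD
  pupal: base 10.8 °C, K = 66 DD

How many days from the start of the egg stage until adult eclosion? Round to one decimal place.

egg: 90 / (21.8 − 8.3) = 90 / 13.5 = 6.667 d.
1st larval instar: 89 / (21.8 − 9.9) = 89 / 11.9 = 7.479 d.
2nd larval instar: 66 / (21.8 − 9.1) = 66 / 12.7 = 5.197 d.
pupal: 66 / (21.8 − 10.8) = 66 / 11.0 = 6.000 d.
Sum = 25.343 ≈ 25.3 days.

25.3 days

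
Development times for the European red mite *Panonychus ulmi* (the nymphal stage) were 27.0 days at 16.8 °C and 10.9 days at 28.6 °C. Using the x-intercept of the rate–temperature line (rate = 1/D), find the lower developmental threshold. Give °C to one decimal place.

Linear rate model ⇒ the product D·(T − T_b) is constant across temperatures.
27.0·(16.8 − T_b) = 10.9·(28.6 − T_b)
T_b = (27.0·16.8 − 10.9·28.6) / (27.0 − 10.9) = 141.86 / 16.1 = 8.811 °C ≈ 8.8 °C.

8.8 °C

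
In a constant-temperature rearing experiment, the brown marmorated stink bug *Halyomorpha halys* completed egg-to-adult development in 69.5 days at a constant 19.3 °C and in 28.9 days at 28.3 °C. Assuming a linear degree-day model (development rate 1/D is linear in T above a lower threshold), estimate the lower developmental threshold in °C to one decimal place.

Under the model K = D·(T − T_b), so D₁·(T₁ − T_b) = D₂·(T₂ − T_b).
69.5·(19.3 − T_b) = 28.9·(28.3 − T_b)
T_b = (69.5·19.3 − 28.9·28.3) / (69.5 − 28.9) = 523.48 / 40.6 = 12.894 °C ≈ 12.9 °C.

12.9 °C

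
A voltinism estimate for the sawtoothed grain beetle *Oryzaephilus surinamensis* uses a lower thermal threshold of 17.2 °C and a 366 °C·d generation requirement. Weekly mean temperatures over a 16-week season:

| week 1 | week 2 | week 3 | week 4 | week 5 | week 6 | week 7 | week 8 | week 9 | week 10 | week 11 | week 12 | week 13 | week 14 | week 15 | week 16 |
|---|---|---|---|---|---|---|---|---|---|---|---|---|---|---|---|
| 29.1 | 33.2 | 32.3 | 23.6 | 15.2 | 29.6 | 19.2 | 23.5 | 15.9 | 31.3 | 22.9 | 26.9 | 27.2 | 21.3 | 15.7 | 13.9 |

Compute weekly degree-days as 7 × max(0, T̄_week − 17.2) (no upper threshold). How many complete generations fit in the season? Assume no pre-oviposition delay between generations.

Weekly DD (7 × max(0, T̄ − 17.2)): 83.3, 112.0, 105.7, 44.8, 0.0, 86.8, 14.0, 44.1, 0.0, 98.7, 39.9, 67.9, 70.0, 28.7, 0.0, 0.0.
Season total = 795.9 DD.
Complete generations = ⌊795.9 / 366⌋ = 2.

2 generations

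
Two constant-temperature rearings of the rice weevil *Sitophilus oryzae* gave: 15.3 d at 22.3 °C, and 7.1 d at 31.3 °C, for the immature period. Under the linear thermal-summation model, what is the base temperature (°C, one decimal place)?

14.5 °C

Under the model K = D·(T − T_b), so D₁·(T₁ − T_b) = D₂·(T₂ − T_b).
15.3·(22.3 − T_b) = 7.1·(31.3 − T_b)
T_b = (15.3·22.3 − 7.1·31.3) / (15.3 − 7.1) = 118.96 / 8.2 = 14.507 °C ≈ 14.5 °C.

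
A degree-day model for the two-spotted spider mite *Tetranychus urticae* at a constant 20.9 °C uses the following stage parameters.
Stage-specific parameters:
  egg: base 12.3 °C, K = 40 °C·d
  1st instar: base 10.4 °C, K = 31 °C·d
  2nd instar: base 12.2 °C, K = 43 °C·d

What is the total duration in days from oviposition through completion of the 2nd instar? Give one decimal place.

12.5 days

egg: 40 / (20.9 − 12.3) = 40 / 8.6 = 4.651 d.
1st instar: 31 / (20.9 − 10.4) = 31 / 10.5 = 2.952 d.
2nd instar: 43 / (20.9 − 12.2) = 43 / 8.7 = 4.943 d.
Sum = 12.546 ≈ 12.5 days.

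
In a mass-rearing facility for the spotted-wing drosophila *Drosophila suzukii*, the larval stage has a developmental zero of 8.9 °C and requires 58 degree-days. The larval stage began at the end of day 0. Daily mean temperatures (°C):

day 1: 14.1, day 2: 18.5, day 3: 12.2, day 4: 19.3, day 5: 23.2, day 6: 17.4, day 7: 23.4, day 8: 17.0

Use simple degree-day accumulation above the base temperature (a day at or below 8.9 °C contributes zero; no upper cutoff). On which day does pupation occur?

Daily DD above 8.9 °C: 5.2, 9.6, 3.3, 10.4, 14.3, 8.5, 14.5, 8.1.
Cumulative: 5.2, 14.8, 18.1, 28.5, 42.8, 51.3, 65.8, 73.9.
The total first reaches 58 DD on day 7.

day 7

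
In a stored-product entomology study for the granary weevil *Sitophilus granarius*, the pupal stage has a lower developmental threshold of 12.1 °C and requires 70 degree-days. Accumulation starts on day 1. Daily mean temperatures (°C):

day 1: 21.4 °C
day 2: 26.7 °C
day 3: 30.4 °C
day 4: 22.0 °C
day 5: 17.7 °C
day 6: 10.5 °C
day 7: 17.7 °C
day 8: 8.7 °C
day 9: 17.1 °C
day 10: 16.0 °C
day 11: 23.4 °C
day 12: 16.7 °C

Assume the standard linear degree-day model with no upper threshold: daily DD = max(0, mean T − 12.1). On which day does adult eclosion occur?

Daily DD above 12.1 °C: 9.3, 14.6, 18.3, 9.9, 5.6, 0.0, 5.6, 0.0, 5.0, 3.9, 11.3, 4.6.
Cumulative: 9.3, 23.9, 42.2, 52.1, 57.7, 57.7, 63.3, 63.3, 68.3, 72.2, 83.5, 88.1.
The total first reaches 70 DD on day 10.

day 10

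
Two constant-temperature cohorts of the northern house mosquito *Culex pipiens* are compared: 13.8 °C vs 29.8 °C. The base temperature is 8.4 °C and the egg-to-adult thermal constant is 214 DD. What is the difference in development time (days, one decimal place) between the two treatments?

At 13.8 °C: 214 / (13.8 − 8.4) = 214 / 5.4 = 39.630 d.
At 29.8 °C: 214 / (29.8 − 8.4) = 214 / 21.4 = 10.000 d.
Difference = |39.630 − 10.000| = 29.630 ≈ 29.6 days.

29.6 days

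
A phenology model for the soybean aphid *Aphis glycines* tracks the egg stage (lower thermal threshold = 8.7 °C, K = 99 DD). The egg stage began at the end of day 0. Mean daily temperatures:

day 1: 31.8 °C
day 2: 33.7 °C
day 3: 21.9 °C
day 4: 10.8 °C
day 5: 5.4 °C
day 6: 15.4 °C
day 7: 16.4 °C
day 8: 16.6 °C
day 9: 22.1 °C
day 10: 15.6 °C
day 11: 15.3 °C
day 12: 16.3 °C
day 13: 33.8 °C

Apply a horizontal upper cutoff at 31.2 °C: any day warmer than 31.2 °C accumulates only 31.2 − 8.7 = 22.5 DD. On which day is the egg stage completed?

Daily DD above 8.7 °C (capped at 22.5): 22.5, 22.5, 13.2, 2.1, 0.0, 6.7, 7.7, 7.9, 13.4, 6.9, 6.6, 7.6, 22.5.
Cumulative: 22.5, 45.0, 58.2, 60.3, 60.3, 67.0, 74.7, 82.6, 96.0, 102.9, 109.5, 117.1, 139.6.
The total first reaches 99 DD on day 10.

day 10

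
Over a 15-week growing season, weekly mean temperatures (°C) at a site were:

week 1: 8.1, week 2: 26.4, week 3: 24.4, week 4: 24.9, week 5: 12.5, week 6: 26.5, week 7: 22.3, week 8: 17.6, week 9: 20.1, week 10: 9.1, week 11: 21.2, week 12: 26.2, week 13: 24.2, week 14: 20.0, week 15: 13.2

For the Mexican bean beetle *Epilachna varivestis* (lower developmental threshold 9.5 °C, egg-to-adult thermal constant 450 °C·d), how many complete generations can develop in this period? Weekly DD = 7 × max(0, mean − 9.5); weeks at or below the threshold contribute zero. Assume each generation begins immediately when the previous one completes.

2 generations

Weekly DD (7 × max(0, T̄ − 9.5)): 0.0, 118.3, 104.3, 107.8, 21.0, 119.0, 89.6, 56.7, 74.2, 0.0, 81.9, 116.9, 102.9, 73.5, 25.9.
Season total = 1092.0 DD.
Complete generations = ⌊1092.0 / 450⌋ = 2.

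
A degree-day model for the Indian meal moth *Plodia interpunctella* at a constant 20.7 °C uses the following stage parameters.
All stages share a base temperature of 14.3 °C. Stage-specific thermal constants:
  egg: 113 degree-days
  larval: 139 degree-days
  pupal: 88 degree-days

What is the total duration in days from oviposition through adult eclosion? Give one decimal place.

Daily accumulation at 20.7 °C = 20.7 − 14.3 = 6.4 DD/day.
Total K = 113 + 139 + 88 = 340 DD.
Total duration = 340 / 6.4 = 53.125 ≈ 53.1 days.

53.1 days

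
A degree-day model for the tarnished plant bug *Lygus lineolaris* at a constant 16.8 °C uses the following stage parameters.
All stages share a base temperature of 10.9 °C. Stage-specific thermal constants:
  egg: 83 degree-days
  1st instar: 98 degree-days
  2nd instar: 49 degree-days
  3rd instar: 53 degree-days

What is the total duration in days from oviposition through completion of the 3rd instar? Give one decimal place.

48.0 days

Daily accumulation at 16.8 °C = 16.8 − 10.9 = 5.9 DD/day.
Total K = 83 + 98 + 49 + 53 = 283 DD.
Total duration = 283 / 5.9 = 47.966 ≈ 48.0 days.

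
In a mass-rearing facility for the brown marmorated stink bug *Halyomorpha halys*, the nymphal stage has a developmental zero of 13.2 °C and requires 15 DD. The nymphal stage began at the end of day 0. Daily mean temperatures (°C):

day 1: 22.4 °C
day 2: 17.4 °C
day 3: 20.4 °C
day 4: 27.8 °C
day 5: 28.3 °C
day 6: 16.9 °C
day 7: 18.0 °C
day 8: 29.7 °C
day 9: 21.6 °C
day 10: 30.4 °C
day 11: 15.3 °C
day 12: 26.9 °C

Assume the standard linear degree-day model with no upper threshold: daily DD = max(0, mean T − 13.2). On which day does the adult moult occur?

day 3

Daily DD above 13.2 °C: 9.2, 4.2, 7.2, 14.6, 15.1, 3.7, 4.8, 16.5, 8.4, 17.2, 2.1, 13.7.
Cumulative: 9.2, 13.4, 20.6, 35.2, 50.3, 54.0, 58.8, 75.3, 83.7, 100.9, 103.0, 116.7.
The total first reaches 15 DD on day 3.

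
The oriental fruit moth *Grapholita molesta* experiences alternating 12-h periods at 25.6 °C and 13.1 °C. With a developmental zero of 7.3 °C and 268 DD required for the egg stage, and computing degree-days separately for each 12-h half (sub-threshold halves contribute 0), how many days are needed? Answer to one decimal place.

22.2 days

Day half: max(0, 25.6 − 7.3) × 0.5 = 18.3 × 0.5 = 9.15 DD.
Night half: max(0, 13.1 − 7.3) × 0.5 = 5.8 × 0.5 = 2.90 DD.
Per 24 h: 12.05 DD/day.
Duration = 268 / 12.05 = 22.241 ≈ 22.2 days.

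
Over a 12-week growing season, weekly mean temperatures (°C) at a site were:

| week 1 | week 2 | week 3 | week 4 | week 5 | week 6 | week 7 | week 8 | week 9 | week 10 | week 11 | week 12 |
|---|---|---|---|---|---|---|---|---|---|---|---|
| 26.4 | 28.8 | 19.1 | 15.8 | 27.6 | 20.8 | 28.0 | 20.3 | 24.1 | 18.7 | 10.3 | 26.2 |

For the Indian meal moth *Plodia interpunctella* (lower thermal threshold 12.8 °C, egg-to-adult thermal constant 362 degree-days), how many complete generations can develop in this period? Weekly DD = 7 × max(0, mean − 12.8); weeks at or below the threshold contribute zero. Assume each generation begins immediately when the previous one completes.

Weekly DD (7 × max(0, T̄ − 12.8)): 95.2, 112.0, 44.1, 21.0, 103.6, 56.0, 106.4, 52.5, 79.1, 41.3, 0.0, 93.8.
Season total = 805.0 DD.
Complete generations = ⌊805.0 / 362⌋ = 2.

2 generations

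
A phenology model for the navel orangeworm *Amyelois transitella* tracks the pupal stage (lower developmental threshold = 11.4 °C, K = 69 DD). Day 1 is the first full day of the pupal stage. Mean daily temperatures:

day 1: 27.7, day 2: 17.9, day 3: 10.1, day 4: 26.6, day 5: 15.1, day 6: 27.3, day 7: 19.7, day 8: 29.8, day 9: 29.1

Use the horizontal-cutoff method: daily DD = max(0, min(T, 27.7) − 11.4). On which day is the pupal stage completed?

Daily DD above 11.4 °C (capped at 16.3): 16.3, 6.5, 0.0, 15.2, 3.7, 15.9, 8.3, 16.3, 16.3.
Cumulative: 16.3, 22.8, 22.8, 38.0, 41.7, 57.6, 65.9, 82.2, 98.5.
The total first reaches 69 DD on day 8.

day 8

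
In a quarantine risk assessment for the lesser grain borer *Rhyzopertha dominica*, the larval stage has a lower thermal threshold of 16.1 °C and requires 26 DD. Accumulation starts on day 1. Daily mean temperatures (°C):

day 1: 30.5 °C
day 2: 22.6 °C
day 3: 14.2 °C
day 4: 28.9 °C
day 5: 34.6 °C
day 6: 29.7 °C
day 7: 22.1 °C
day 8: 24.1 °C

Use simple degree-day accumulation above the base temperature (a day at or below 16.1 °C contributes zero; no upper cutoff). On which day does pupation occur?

day 4

Daily DD above 16.1 °C: 14.4, 6.5, 0.0, 12.8, 18.5, 13.6, 6.0, 8.0.
Cumulative: 14.4, 20.9, 20.9, 33.7, 52.2, 65.8, 71.8, 79.8.
The total first reaches 26 DD on day 4.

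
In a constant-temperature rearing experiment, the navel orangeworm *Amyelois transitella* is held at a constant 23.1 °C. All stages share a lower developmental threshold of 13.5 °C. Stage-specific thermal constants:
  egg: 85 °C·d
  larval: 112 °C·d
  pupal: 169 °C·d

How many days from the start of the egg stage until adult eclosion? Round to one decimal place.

Daily accumulation at 23.1 °C = 23.1 − 13.5 = 9.6 DD/day.
Total K = 85 + 112 + 169 = 366 DD.
Total duration = 366 / 9.6 = 38.125 ≈ 38.1 days.

38.1 days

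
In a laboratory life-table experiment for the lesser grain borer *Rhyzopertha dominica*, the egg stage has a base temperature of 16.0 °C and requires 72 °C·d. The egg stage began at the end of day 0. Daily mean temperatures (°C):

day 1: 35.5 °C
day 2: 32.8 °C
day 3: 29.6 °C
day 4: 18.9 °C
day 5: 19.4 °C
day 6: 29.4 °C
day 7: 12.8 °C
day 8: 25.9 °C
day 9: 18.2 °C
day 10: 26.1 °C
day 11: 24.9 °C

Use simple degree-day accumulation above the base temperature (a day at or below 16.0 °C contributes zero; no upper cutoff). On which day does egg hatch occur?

Daily DD above 16.0 °C: 19.5, 16.8, 13.6, 2.9, 3.4, 13.4, 0.0, 9.9, 2.2, 10.1, 8.9.
Cumulative: 19.5, 36.3, 49.9, 52.8, 56.2, 69.6, 69.6, 79.5, 81.7, 91.8, 100.7.
The total first reaches 72 DD on day 8.

day 8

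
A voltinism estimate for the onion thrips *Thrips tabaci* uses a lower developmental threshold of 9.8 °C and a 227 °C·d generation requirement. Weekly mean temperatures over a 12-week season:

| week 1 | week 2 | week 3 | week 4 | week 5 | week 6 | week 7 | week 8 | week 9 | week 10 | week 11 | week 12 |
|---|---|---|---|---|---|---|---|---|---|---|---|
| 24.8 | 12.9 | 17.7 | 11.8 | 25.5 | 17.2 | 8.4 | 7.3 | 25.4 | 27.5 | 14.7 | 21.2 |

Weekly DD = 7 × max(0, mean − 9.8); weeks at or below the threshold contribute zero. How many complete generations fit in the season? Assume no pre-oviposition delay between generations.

3 generations

Weekly DD (7 × max(0, T̄ − 9.8)): 105.0, 21.7, 55.3, 14.0, 109.9, 51.8, 0.0, 0.0, 109.2, 123.9, 34.3, 79.8.
Season total = 704.9 DD.
Complete generations = ⌊704.9 / 227⌋ = 3.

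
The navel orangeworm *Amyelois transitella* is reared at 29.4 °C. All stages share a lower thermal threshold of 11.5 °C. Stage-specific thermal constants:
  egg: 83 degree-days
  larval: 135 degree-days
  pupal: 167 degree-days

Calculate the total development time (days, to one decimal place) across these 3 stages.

21.5 days

Daily accumulation at 29.4 °C = 29.4 − 11.5 = 17.9 DD/day.
Total K = 83 + 135 + 167 = 385 DD.
Total duration = 385 / 17.9 = 21.508 ≈ 21.5 days.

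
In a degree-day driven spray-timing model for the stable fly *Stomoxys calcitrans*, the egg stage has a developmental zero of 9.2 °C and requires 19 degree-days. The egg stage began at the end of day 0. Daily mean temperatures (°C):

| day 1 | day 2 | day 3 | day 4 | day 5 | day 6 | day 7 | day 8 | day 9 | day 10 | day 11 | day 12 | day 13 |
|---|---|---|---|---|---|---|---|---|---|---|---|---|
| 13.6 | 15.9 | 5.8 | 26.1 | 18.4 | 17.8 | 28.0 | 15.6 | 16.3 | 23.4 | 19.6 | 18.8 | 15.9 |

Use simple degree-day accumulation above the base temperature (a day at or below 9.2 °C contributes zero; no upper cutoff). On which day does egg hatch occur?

day 4

Daily DD above 9.2 °C: 4.4, 6.7, 0.0, 16.9, 9.2, 8.6, 18.8, 6.4, 7.1, 14.2, 10.4, 9.6, 6.7.
Cumulative: 4.4, 11.1, 11.1, 28.0, 37.2, 45.8, 64.6, 71.0, 78.1, 92.3, 102.7, 112.3, 119.0.
The total first reaches 19 DD on day 4.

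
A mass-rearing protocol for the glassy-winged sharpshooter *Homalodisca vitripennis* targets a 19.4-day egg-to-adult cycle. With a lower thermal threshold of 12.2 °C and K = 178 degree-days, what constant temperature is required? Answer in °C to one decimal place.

Required daily accumulation = 178 / 19.4 = 9.175 DD/day.
T = T_base + 9.175 = 12.2 + 9.175 = 21.375 ≈ 21.4 °C.

21.4 °C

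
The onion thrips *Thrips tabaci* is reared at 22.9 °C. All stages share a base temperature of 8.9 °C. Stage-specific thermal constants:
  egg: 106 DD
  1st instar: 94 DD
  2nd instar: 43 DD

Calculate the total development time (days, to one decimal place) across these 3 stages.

Daily accumulation at 22.9 °C = 22.9 − 8.9 = 14.0 DD/day.
Total K = 106 + 94 + 43 = 243 DD.
Total duration = 243 / 14.0 = 17.357 ≈ 17.4 days.

17.4 days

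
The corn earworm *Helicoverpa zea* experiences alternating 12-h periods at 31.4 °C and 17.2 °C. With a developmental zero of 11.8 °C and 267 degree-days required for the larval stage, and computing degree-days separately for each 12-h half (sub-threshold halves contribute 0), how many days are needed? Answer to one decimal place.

21.4 days

Day half: max(0, 31.4 − 11.8) × 0.5 = 19.6 × 0.5 = 9.80 DD.
Night half: max(0, 17.2 − 11.8) × 0.5 = 5.4 × 0.5 = 2.70 DD.
Per 24 h: 12.50 DD/day.
Duration = 267 / 12.50 = 21.360 ≈ 21.4 days.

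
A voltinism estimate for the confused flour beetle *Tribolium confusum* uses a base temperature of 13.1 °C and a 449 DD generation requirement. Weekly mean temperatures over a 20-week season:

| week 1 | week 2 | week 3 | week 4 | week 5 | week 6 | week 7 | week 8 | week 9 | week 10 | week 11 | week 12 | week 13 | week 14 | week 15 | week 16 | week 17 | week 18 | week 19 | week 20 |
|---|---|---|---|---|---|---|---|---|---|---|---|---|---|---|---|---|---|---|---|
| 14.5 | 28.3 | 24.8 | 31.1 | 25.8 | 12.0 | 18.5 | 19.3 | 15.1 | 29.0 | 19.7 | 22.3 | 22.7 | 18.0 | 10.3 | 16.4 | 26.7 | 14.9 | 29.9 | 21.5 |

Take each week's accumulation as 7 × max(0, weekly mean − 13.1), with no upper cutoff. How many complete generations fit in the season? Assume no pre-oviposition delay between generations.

2 generations

Weekly DD (7 × max(0, T̄ − 13.1)): 9.8, 106.4, 81.9, 126.0, 88.9, 0.0, 37.8, 43.4, 14.0, 111.3, 46.2, 64.4, 67.2, 34.3, 0.0, 23.1, 95.2, 12.6, 117.6, 58.8.
Season total = 1138.9 DD.
Complete generations = ⌊1138.9 / 449⌋ = 2.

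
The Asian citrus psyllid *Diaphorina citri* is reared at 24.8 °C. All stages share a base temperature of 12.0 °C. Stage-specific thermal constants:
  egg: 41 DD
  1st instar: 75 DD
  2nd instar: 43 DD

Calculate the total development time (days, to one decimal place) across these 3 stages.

Daily accumulation at 24.8 °C = 24.8 − 12.0 = 12.8 DD/day.
Total K = 41 + 75 + 43 = 159 DD.
Total duration = 159 / 12.8 = 12.422 ≈ 12.4 days.

12.4 days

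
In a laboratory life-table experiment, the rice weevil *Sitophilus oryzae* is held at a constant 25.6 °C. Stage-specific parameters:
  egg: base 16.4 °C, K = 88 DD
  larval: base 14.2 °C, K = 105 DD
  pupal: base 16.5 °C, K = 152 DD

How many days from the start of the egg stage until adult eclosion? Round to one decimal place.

egg: 88 / (25.6 − 16.4) = 88 / 9.2 = 9.565 d.
larval: 105 / (25.6 − 14.2) = 105 / 11.4 = 9.211 d.
pupal: 152 / (25.6 − 16.5) = 152 / 9.1 = 16.703 d.
Sum = 35.479 ≈ 35.5 days.

35.5 days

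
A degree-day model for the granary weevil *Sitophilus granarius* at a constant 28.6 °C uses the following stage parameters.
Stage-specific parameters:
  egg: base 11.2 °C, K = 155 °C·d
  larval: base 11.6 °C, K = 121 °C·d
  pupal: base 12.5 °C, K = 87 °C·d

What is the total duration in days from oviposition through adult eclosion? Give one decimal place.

egg: 155 / (28.6 − 11.2) = 155 / 17.4 = 8.908 d.
larval: 121 / (28.6 − 11.6) = 121 / 17.0 = 7.118 d.
pupal: 87 / (28.6 − 12.5) = 87 / 16.1 = 5.404 d.
Sum = 21.429 ≈ 21.4 days.

21.4 days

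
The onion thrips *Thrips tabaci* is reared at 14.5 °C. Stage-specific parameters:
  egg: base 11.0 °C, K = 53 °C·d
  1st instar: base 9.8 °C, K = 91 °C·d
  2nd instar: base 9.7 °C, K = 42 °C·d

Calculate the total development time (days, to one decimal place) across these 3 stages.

43.3 days

egg: 53 / (14.5 − 11.0) = 53 / 3.5 = 15.143 d.
1st instar: 91 / (14.5 − 9.8) = 91 / 4.7 = 19.362 d.
2nd instar: 42 / (14.5 − 9.7) = 42 / 4.8 = 8.750 d.
Sum = 43.255 ≈ 43.3 days.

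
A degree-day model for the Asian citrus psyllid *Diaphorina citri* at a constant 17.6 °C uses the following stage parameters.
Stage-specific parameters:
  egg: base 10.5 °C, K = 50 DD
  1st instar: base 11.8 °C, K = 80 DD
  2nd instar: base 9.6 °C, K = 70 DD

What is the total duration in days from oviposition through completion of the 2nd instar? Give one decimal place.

egg: 50 / (17.6 − 10.5) = 50 / 7.1 = 7.042 d.
1st instar: 80 / (17.6 − 11.8) = 80 / 5.8 = 13.793 d.
2nd instar: 70 / (17.6 − 9.6) = 70 / 8.0 = 8.750 d.
Sum = 29.585 ≈ 29.6 days.

29.6 days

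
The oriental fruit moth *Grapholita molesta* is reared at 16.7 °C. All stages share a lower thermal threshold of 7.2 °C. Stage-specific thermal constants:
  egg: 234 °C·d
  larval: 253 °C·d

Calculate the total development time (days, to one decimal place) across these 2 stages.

51.3 days

Daily accumulation at 16.7 °C = 16.7 − 7.2 = 9.5 DD/day.
Total K = 234 + 253 = 487 DD.
Total duration = 487 / 9.5 = 51.263 ≈ 51.3 days.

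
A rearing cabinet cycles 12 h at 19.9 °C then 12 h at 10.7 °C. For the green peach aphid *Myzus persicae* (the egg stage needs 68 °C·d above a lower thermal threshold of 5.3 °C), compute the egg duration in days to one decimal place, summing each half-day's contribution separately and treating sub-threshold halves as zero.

Day half: max(0, 19.9 − 5.3) × 0.5 = 14.6 × 0.5 = 7.30 DD.
Night half: max(0, 10.7 − 5.3) × 0.5 = 5.4 × 0.5 = 2.70 DD.
Per 24 h: 10.00 DD/day.
Duration = 68 / 10.00 = 6.800 ≈ 6.8 days.

6.8 days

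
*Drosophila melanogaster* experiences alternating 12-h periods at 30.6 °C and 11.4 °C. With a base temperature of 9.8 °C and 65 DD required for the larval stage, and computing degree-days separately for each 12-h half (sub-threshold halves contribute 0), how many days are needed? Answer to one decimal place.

Day half: max(0, 30.6 − 9.8) × 0.5 = 20.8 × 0.5 = 10.40 DD.
Night half: max(0, 11.4 − 9.8) × 0.5 = 1.6 × 0.5 = 0.80 DD.
Per 24 h: 11.20 DD/day.
Duration = 65 / 11.20 = 5.804 ≈ 5.8 days.

5.8 days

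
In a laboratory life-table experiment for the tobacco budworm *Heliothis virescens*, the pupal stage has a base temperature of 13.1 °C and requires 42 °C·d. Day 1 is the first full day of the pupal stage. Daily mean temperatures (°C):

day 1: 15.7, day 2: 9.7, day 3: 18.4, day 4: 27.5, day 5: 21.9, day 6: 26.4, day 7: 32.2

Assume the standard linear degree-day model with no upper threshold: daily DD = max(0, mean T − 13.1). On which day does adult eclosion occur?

day 6

Daily DD above 13.1 °C: 2.6, 0.0, 5.3, 14.4, 8.8, 13.3, 19.1.
Cumulative: 2.6, 2.6, 7.9, 22.3, 31.1, 44.4, 63.5.
The total first reaches 42 DD on day 6.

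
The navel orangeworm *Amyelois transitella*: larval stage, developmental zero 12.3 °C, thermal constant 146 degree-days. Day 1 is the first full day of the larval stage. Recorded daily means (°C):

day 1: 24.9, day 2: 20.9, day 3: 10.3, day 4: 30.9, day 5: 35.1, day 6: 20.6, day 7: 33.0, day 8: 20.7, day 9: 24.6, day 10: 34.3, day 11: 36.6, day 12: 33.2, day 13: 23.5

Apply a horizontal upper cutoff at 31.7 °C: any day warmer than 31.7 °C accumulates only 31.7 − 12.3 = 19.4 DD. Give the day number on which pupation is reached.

Daily DD above 12.3 °C (capped at 19.4): 12.6, 8.6, 0.0, 18.6, 19.4, 8.3, 19.4, 8.4, 12.3, 19.4, 19.4, 19.4, 11.2.
Cumulative: 12.6, 21.2, 21.2, 39.8, 59.2, 67.5, 86.9, 95.3, 107.6, 127.0, 146.4, 165.8, 177.0.
The total first reaches 146 DD on day 11.

day 11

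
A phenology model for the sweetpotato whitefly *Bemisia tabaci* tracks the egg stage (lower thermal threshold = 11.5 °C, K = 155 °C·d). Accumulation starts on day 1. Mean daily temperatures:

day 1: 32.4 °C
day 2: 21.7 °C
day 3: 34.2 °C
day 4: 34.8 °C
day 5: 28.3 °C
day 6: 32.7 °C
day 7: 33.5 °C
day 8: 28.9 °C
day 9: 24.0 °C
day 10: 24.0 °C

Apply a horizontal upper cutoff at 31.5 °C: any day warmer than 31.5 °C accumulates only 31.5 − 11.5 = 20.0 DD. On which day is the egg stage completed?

day 9

Daily DD above 11.5 °C (capped at 20.0): 20.0, 10.2, 20.0, 20.0, 16.8, 20.0, 20.0, 17.4, 12.5, 12.5.
Cumulative: 20.0, 30.2, 50.2, 70.2, 87.0, 107.0, 127.0, 144.4, 156.9, 169.4.
The total first reaches 155 DD on day 9.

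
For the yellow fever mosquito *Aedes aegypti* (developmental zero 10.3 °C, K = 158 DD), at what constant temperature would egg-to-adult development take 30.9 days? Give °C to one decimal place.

Required daily accumulation = 158 / 30.9 = 5.113 DD/day.
T = T_base + 5.113 = 10.3 + 5.113 = 15.413 ≈ 15.4 °C.

15.4 °C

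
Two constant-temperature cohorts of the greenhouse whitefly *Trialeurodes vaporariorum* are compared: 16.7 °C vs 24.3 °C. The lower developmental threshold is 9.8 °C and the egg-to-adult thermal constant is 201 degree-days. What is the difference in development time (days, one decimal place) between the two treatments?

15.3 days

At 16.7 °C: 201 / (16.7 − 9.8) = 201 / 6.9 = 29.130 d.
At 24.3 °C: 201 / (24.3 − 9.8) = 201 / 14.5 = 13.862 d.
Difference = |29.130 − 13.862| = 15.268 ≈ 15.3 days.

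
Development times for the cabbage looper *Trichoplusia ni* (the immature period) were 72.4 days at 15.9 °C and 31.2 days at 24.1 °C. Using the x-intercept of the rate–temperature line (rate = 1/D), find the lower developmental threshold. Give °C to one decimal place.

Linear rate model ⇒ the product D·(T − T_b) is constant across temperatures.
72.4·(15.9 − T_b) = 31.2·(24.1 − T_b)
T_b = (72.4·15.9 − 31.2·24.1) / (72.4 − 31.2) = 399.24 / 41.2 = 9.690 °C ≈ 9.7 °C.

9.7 °C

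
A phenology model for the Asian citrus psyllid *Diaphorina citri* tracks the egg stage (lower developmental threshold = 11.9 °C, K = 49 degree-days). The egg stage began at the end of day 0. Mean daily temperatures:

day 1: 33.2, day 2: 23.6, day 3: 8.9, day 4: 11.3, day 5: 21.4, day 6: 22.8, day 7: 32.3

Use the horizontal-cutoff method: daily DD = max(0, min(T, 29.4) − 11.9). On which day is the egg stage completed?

Daily DD above 11.9 °C (capped at 17.5): 17.5, 11.7, 0.0, 0.0, 9.5, 10.9, 17.5.
Cumulative: 17.5, 29.2, 29.2, 29.2, 38.7, 49.6, 67.1.
The total first reaches 49 DD on day 6.

day 6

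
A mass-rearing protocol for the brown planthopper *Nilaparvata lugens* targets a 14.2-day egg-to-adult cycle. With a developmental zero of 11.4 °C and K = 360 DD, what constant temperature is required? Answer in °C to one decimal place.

36.8 °C

Required daily accumulation = 360 / 14.2 = 25.352 DD/day.
T = T_base + 25.352 = 11.4 + 25.352 = 36.752 ≈ 36.8 °C.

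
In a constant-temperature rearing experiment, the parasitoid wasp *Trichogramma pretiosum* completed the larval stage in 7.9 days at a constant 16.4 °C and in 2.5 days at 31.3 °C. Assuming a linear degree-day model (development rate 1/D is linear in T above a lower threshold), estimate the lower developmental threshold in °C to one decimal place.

Linear rate model ⇒ the product D·(T − T_b) is constant across temperatures.
7.9·(16.4 − T_b) = 2.5·(31.3 − T_b)
T_b = (7.9·16.4 − 2.5·31.3) / (7.9 − 2.5) = 51.31 / 5.4 = 9.502 °C ≈ 9.5 °C.

9.5 °C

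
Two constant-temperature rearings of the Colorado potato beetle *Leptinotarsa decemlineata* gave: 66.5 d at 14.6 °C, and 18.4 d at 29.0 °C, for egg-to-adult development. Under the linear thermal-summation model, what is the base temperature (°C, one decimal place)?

9.1 °C

Equal thermal constants: D₁(T₁ − T_b) = D₂(T₂ − T_b).
66.5·(14.6 − T_b) = 18.4·(29.0 − T_b)
T_b = (66.5·14.6 − 18.4·29.0) / (66.5 − 18.4) = 437.30 / 48.1 = 9.091 °C ≈ 9.1 °C.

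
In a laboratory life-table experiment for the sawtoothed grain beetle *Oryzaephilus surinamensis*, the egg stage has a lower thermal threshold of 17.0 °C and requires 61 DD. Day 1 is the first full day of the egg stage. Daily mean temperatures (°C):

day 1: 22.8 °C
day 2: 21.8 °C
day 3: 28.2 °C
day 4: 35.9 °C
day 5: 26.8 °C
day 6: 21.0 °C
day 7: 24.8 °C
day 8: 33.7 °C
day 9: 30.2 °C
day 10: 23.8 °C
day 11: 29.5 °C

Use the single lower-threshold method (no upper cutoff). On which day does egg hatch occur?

day 7

Daily DD above 17.0 °C: 5.8, 4.8, 11.2, 18.9, 9.8, 4.0, 7.8, 16.7, 13.2, 6.8, 12.5.
Cumulative: 5.8, 10.6, 21.8, 40.7, 50.5, 54.5, 62.3, 79.0, 92.2, 99.0, 111.5.
The total first reaches 61 DD on day 7.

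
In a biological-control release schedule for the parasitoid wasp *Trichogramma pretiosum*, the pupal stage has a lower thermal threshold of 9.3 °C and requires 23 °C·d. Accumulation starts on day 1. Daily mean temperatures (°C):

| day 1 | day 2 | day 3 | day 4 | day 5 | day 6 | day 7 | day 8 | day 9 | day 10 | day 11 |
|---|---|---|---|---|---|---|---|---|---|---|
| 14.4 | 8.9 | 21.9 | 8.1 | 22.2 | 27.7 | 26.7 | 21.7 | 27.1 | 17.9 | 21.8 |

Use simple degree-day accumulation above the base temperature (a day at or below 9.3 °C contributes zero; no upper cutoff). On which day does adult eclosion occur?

day 5

Daily DD above 9.3 °C: 5.1, 0.0, 12.6, 0.0, 12.9, 18.4, 17.4, 12.4, 17.8, 8.6, 12.5.
Cumulative: 5.1, 5.1, 17.7, 17.7, 30.6, 49.0, 66.4, 78.8, 96.6, 105.2, 117.7.
The total first reaches 23 DD on day 5.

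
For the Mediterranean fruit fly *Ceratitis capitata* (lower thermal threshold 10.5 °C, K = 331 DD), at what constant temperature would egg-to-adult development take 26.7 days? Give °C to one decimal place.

Required daily accumulation = 331 / 26.7 = 12.397 DD/day.
T = T_base + 12.397 = 10.5 + 12.397 = 22.897 ≈ 22.9 °C.

22.9 °C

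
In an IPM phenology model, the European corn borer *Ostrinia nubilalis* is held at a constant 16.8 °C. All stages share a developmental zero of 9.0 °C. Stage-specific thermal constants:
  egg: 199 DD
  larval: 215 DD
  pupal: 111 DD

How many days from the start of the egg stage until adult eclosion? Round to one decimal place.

67.3 days

Daily accumulation at 16.8 °C = 16.8 − 9.0 = 7.8 DD/day.
Total K = 199 + 215 + 111 = 525 DD.
Total duration = 525 / 7.8 = 67.308 ≈ 67.3 days.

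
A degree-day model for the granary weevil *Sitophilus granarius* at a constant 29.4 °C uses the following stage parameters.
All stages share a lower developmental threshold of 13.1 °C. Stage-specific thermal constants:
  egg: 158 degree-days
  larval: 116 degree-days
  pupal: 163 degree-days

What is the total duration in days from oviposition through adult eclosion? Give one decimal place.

26.8 days

Daily accumulation at 29.4 °C = 29.4 − 13.1 = 16.3 DD/day.
Total K = 158 + 116 + 163 = 437 DD.
Total duration = 437 / 16.3 = 26.810 ≈ 26.8 days.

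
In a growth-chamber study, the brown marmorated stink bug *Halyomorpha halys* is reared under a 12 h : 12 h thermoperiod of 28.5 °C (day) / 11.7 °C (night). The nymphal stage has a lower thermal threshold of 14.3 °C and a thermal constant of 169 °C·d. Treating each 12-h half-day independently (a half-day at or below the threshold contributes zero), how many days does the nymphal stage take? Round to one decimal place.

23.8 days

Day half: max(0, 28.5 − 14.3) × 0.5 = 14.2 × 0.5 = 7.10 DD.
Night half: max(0, 11.7 − 14.3) × 0.5 = 0.0 × 0.5 = 0.00 DD.
Per 24 h: 7.10 DD/day.
Duration = 169 / 7.10 = 23.803 ≈ 23.8 days.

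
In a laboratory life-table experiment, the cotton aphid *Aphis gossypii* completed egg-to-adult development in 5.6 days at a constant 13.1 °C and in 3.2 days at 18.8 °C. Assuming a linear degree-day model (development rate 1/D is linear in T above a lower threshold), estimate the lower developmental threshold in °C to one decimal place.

5.5 °C

Under the model K = D·(T − T_b), so D₁·(T₁ − T_b) = D₂·(T₂ − T_b).
5.6·(13.1 − T_b) = 3.2·(18.8 − T_b)
T_b = (5.6·13.1 − 3.2·18.8) / (5.6 − 3.2) = 13.20 / 2.4 = 5.500 °C ≈ 5.5 °C.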